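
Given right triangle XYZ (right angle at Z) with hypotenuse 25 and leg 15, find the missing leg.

By the Pythagorean theorem: YZ^2 = XY^2 - XZ^2
YZ^2 = 25^2 - 15^2 = 625 - 225 = 400
YZ = sqrt(400) = 20

20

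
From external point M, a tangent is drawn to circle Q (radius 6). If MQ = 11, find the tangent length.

The tangent, radius, and line from the external point to the center form a right triangle.
The right angle is where the tangent meets the radius.
By the Pythagorean theorem: tangent² + 6² = 11²
tangent² = 121 - 36 = 85
tangent = sqrt(85)

sqrt(85)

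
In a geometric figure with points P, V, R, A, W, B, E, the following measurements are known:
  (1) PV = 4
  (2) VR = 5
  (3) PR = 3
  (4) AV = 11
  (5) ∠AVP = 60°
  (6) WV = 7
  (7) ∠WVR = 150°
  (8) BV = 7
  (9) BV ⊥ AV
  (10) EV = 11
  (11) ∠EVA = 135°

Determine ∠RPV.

Step 1: By the inverse law of cosines on triangle RPV: cos(∠RPV) = (3² + 4² − 5²) / (2·3·4) = 0/24 = 0, so ∠RPV = 90°.

Therefore, the measure of angle ∠RPV = 90°.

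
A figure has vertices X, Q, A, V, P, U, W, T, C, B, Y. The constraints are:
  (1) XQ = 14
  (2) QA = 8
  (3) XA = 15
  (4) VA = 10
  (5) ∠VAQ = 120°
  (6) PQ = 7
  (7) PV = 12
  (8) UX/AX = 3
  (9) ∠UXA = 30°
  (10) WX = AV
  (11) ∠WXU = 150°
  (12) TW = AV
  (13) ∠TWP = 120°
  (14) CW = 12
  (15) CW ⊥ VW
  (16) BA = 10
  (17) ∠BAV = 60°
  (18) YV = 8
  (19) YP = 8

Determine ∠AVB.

Step 1: By the law of cosines on triangle VAB: VB² = 10² + 10² − 2·10·10·cos(60°) = 100, so VB = 10.
Step 2: By the inverse law of cosines on triangle AVB: cos(∠AVB) = (10² + 10² − 10²) / (2·10·10) = 100/200 = 0.5, so ∠AVB = 60°.

Therefore, the measure of angle ∠AVB = 60°.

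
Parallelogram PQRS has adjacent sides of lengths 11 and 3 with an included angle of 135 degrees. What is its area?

Area = 11 * 3 * sin(135°) = 33 * sqrt(2)/2 = 33*sqrt(2)/2

33*sqrt(2)/2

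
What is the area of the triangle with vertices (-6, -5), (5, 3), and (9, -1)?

Using the Shoelace formula for a triangle:
Area = (1/2)|x0(y1 - y2) + x1(y2 - y0) + x2(y0 - y1)|
Area = (1/2)|-6(3 - -1) + 5(-1 - -5) + 9(-5 - 3)|
Area = (1/2)|-24 + 20 + -72|
Area = (1/2)|-76|
Area = (1/2)(76)
Area = 38

38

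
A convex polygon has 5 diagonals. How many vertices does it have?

Using d = n(n - 3)/2, we solve 5 = n(n - 3)/2.
So n(n - 3) = 10.
Testing n = 5: 5 * 2 = 10 = 10. Correct.
The polygon has 5 sides.

5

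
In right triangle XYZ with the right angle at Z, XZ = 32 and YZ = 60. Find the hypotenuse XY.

XY = sqrt(32^2 + 60^2) = sqrt(4624) = 68

68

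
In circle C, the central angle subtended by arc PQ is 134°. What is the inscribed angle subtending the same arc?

Inscribed angle = 134° / 2 = 67° (inscribed angle theorem).

67°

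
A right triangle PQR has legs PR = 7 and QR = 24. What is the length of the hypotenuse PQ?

In a right triangle, the square of the hypotenuse equals the sum of the squares of the two legs.
The legs are 7 and 24, so the hypotenuse = sqrt(49 + 576) = sqrt(625) = 25.

25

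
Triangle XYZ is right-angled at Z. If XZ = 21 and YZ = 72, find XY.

XY = sqrt(21^2 + 72^2) = sqrt(5625) = 75

75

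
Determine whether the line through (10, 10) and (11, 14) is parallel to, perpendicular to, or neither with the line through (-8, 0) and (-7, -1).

Slope of line 1: m1 = (14 - 10)/(11 - 10) = 4/1 = 4
Slope of line 2: m2 = (-1 - 0)/(-7 - -8) = -1/1 = -1
m1 != m2 and m1*m2 = -4 != -1. Neither.

Neither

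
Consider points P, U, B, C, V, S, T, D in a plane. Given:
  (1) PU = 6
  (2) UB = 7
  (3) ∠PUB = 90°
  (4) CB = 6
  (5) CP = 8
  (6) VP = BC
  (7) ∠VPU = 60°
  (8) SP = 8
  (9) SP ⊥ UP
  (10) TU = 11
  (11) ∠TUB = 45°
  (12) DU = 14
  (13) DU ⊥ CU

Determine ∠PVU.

From the given relations: VP = BC = 6.
Step 1: By the law of cosines on triangle VPU: VU² = 6² + 6² − 2·6·6·cos(60°) = 36, so VU = 6.
Step 2: By the inverse law of cosines on triangle PVU: cos(∠PVU) = (6² + 6² − 6²) / (2·6·6) = 36/72 = 0.5, so ∠PVU = 60°.

Therefore, the measure of angle ∠PVU = 60°.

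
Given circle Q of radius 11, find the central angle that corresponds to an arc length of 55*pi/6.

The full circumference is 2πr = 22*pi.
The arc is 55*pi/6 / 22*pi = 5/12 of the full circle.
So the central angle = 5/12 × 360° = 150°.

150°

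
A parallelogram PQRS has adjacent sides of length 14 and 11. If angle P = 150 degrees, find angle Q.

In a parallelogram, consecutive angles are supplementary (sum to 180°).
angle Q = 180 - angle P
angle Q = 180 - 150
angle Q = 30 degrees

30 degrees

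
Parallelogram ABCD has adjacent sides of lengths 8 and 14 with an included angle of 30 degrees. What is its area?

Area = 8 * 14 * sin(30°) = 112 * 1/2 = 56

56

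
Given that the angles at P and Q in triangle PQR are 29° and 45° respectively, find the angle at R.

Let angle R = x. Then 29 + 45 + x = 180.
x = 180 - 74 = 106 degrees.

106 degrees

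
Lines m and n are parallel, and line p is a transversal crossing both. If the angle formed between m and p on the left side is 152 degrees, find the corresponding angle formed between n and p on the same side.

Corresponding angles are equal: 152 degrees.

152 degrees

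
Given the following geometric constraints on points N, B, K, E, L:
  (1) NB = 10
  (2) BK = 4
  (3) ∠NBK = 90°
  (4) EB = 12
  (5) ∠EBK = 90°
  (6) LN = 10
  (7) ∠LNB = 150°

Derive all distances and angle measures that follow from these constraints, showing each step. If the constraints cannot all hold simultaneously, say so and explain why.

The constraints are consistent.

Step 1: From NB = 10, BK = 4, and ∠NBK = 90°, by the law of cosines:
  NK² = NB² + BK² - 2·NB·BK·cos(90°) = 100 + 16 - 0 = 116
  NK = 2·√29

Step 2: From BN = 10, NL = 10, and ∠BNL = 150°, by the law of cosines:
  BL² = BN² + NL² - 2·BN·NL·cos(150°) = 100 + 100 + 173.2 = 373.2
  BL ≈ 19.32

Step 3: From KB = 4, BE = 12, and ∠KBE = 90°, by the law of cosines:
  KE² = KB² + BE² - 2·KB·BE·cos(90°) = 16 + 144 - 0 = 160
  KE = 4·√10

Step 4: From NB = 10, NK = 2·√29, BK = 4, by the inverse law of cosines:
  cos(∠BNK) = (NB² + NK² - BK²) / (2·NB·NK)
  ∠BNK = 21.8°

Step 5: From BL = 19.32, BN = 10, LN = 10, by the inverse law of cosines:
  cos(∠LBN) = (BL² + BN² - LN²) / (2·BL·BN)
  ∠LBN = 15°

Step 6: From KB = 4, KE = 4·√10, BE = 12, by the inverse law of cosines:
  cos(∠BKE) = (KB² + KE² - BE²) / (2·KB·KE)
  ∠BKE = 71.57°

Step 7: From KB = 4, KN = 2·√29, BN = 10, by the inverse law of cosines:
  cos(∠BKN) = (KB² + KN² - BN²) / (2·KB·KN)
  ∠BKN = 68.2°

Step 8: From EB = 12, EK = 4·√10, BK = 4, by the inverse law of cosines:
  cos(∠BEK) = (EB² + EK² - BK²) / (2·EB·EK)
  ∠BEK = 18.43°

Step 9: From LB = 19.32, LN = 10, BN = 10, by the inverse law of cosines:
  cos(∠BLN) = (LB² + LN² - BN²) / (2·LB·LN)
  ∠BLN = 15°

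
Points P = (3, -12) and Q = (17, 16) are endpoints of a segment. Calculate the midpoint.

M = ((x₁ + x₂)/2, (y₁ + y₂)/2)
= ((3 + 17)/2, (-12 + 16)/2)
= (20/2, 4/2) = (10, 2)

(10, 2)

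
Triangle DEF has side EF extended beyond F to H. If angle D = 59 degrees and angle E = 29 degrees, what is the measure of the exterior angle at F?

The interior angle at F is 180 - 59 - 29 = 92 degrees.
The exterior angle and interior angle at F are supplementary:
Exterior angle = 180 - 92 = 88 degrees.

88 degrees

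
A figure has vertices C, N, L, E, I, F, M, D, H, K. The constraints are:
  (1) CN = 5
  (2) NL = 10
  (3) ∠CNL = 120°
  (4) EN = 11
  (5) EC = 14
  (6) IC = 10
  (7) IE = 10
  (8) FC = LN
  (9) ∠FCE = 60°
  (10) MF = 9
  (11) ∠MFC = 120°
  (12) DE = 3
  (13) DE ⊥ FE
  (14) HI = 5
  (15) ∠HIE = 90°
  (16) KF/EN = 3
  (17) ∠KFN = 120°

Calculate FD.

From the given relations: FC = LN = 10.
Step 1: By the law of cosines on triangle ECF: EF² = 14² + 10² − 2·14·10·cos(60°) = 156, so EF = 2·√39.
Step 2: By the law of cosines on triangle FED: FD² = (2·√39)² + 3² − 2·2·√39·3·cos(90°) = 165, so FD = √165.

Therefore, the length of FD = √165.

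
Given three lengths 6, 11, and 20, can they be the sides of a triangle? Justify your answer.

No.
The triangle inequality is violated: 6 + 11 = 17 ≤ 20.
These lengths cannot form a triangle.

No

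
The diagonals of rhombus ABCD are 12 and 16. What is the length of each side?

In a rhombus, the diagonals bisect each other perpendicularly, creating four congruent right triangles.
Each triangle has legs 6 (half of 12) and 8 (half of 16).
The hypotenuse of each right triangle is a side of the rhombus:
side = sqrt(6^2 + 8^2) = sqrt(100) = 10

10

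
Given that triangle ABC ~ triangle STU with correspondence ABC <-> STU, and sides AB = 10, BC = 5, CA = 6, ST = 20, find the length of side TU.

Similar triangles have proportional sides. Setting up the proportion:
ST / AB = TU / BC
20 / 10 = TU / 5
TU = 5 * 20 / 10 = 10.

10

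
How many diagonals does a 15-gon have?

Total line segments between 15 vertices = C(15,2) = 105.
Subtract the 15 sides: 105 - 15 = 90 diagonals.

90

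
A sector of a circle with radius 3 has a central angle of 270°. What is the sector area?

Sector area = π(3²)(3/4) = 27*pi/4

27*pi/4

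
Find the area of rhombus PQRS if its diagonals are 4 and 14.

Area = (4 * 14) / 2 = 56 / 2 = 28

28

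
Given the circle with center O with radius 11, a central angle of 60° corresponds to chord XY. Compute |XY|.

Chord length = 2r sin(θ/2)
= 2 × 11 × sin(60°/2)
= 2 × 11 × sin(30°)
= 11

11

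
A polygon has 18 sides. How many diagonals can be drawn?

Each of the 18 vertices connects to 15 non-adjacent vertices via diagonals.
Total connections = 18 × 15 = 270, but each diagonal is counted twice.
Number of diagonals = 270 / 2 = 135.

135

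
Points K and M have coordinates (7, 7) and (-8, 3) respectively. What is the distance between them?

d = sqrt((-15)^2 + (-4)^2) = sqrt(241)

sqrt(241)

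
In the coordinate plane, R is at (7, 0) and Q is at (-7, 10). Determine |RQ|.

d = sqrt((-14)^2 + (10)^2) = sqrt(296) = 2*sqrt(74)

2*sqrt(74)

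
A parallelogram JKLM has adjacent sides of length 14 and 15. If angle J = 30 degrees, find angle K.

Opposite sides of a parallelogram are parallel, so consecutive angles form co-interior angles on a transversal.
Co-interior angles sum to 180°, giving angle K = 180 - 30 = 150 degrees.

150 degrees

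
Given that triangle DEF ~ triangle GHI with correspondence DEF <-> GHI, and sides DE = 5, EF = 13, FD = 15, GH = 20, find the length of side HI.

Since the triangles are similar, the ratio of corresponding sides is constant.
Scale factor k = GH / DE = 20 / 5 = 4
HI = k * EF = 4 * 13 = 52

52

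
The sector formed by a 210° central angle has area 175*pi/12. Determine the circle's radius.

Sector area A = πr² × θ/360, so r² = 360A / (πθ).
r² = 360 × 175*pi/12 / (π × 210)
r² = 25
r = 5

5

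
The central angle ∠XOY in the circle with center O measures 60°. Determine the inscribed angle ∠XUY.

By the inscribed angle theorem, the inscribed angle is half the central angle.
Inscribed angle = 60° / 2 = 30°

30°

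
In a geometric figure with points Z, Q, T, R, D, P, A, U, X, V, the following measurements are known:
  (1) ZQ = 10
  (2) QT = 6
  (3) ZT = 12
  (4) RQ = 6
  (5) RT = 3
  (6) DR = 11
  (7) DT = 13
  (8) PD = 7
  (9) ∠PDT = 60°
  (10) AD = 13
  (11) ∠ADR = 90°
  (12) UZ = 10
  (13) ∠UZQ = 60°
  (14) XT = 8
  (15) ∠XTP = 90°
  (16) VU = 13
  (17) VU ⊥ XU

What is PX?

Step 1: By the law of cosines on triangle PDT: PT² = 7² + 13² − 2·7·13·cos(60°) = 127, so PT = √127.
Step 2: By the law of cosines on triangle PTX: PX² = √127² + 8² − 2·√127·8·cos(90°) = 191, so PX = √191.

Therefore, the length of PX = √191.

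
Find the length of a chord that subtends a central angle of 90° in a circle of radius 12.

Drop a perpendicular from the center to the chord, bisecting both the chord and the central angle.
Each half-chord = r sin(θ/2) = 12 sin(45°).
The full chord = 2 × 12 × sin(45°) = 12*sqrt(2).

12*sqrt(2)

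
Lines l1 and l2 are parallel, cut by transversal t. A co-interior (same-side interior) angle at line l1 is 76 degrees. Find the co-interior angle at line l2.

Co-interior (same-side interior) angles are between the parallel lines on the same side of the transversal.
Unlike corresponding or alternate interior angles, they are supplementary rather than equal.
So the angle = 180 - 76 = 104 degrees.

104 degrees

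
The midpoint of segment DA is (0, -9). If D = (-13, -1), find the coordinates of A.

Using the midpoint formula: M = ((x1 + x2)/2, (y1 + y2)/2)
We know M = (0, -9) and D = (-13, -1)
For x: 0 = (-13 + x2)/2, so x2 = 2*0 - -13 = 13
For y: -9 = (-1 + y2)/2, so y2 = 2*-9 - -1 = -17
A = (13, -17)

(13, -17)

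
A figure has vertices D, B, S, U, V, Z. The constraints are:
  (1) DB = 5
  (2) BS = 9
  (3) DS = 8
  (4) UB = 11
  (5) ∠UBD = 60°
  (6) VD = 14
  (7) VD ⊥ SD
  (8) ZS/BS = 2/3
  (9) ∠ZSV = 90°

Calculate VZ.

From the given relations: ZS = 2/3·BS = 2/3·9 = 6.
Step 1: By the law of cosines on triangle SDV: SV² = 8² + 14² − 2·8·14·cos(90°) = 260, so SV = 2·√65.
Step 2: By the law of cosines on triangle VSZ: VZ² = (2·√65)² + 6² − 2·2·√65·6·cos(90°) = 296, so VZ = 2·√74.

Therefore, the length of VZ = 2·√74.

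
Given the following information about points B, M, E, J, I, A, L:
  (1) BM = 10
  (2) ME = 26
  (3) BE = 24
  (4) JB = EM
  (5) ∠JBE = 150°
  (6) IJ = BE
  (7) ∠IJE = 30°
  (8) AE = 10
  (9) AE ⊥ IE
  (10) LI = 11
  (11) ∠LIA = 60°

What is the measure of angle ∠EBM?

Step 1: By the inverse law of cosines on triangle EBM: cos(∠EBM) = (24² + 10² − 26²) / (2·24·10) = 0/480 = 0, so ∠EBM = 90°.

Therefore, the measure of angle ∠EBM = 90°.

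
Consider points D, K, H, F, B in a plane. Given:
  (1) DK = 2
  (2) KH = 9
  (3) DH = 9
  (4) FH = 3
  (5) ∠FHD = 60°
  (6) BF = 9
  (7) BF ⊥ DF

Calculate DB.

Step 1: By the law of cosines on triangle FHD: FD² = 3² + 9² − 2·3·9·cos(60°) = 63, so FD = 3·√7.
Step 2: By the law of cosines on triangle DFB: DB² = (3·√7)² + 9² − 2·3·√7·9·cos(90°) = 144, so DB = 12.

Therefore, the length of DB = 12.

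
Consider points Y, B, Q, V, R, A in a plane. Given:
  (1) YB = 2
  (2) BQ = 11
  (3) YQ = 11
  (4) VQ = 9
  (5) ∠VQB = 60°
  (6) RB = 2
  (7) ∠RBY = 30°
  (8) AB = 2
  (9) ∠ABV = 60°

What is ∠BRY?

Step 1: By the law of cosines on triangle RBY: RY² = 2² + 2² − 2·2·2·cos(30°) = 1.07, so RY ≈ 1.04.
Step 2: By the inverse law of cosines on triangle BRY: cos(∠BRY) = (2² + 1.04² − 2²) / (2·2·1.04) = 1.07/4.14 = 0.2588, so ∠BRY = 75°.

Therefore, the measure of angle ∠BRY = 75°.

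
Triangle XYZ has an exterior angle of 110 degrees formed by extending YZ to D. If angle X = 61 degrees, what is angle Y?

The exterior angle theorem states that an exterior angle equals the sum of the two non-adjacent interior angles.
So 110 = 61 + angle Y, which gives angle Y = 110 - 61 = 49 degrees.

49 degrees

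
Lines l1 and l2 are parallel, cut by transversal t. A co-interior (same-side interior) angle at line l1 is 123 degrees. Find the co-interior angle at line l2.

Co-interior angles (same-side interior) formed by parallel lines and a transversal are supplementary (sum to 180 degrees).
The given angle is 123 degrees.
The co-interior angle = 180 - 123 = 57 degrees.

57 degrees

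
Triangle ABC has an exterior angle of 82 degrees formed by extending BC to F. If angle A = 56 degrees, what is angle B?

By the exterior angle theorem: exterior angle = sum of remote interior angles.
82 = 56 + angle B
angle B = 82 - 56 = 26 degrees

26 degrees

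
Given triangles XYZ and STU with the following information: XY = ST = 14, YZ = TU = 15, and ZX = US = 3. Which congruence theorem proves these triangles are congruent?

Consider the given information: XY = ST = 14, YZ = TU = 15, and ZX = US = 3
This is not SAS or HL: SAS requires two sides and the included angle between them. HL only applies to right triangles with matching hypotenuse and leg.
The correct criterion is SSS. All three pairs of corresponding sides are equal (Side-Side-Side).

SSS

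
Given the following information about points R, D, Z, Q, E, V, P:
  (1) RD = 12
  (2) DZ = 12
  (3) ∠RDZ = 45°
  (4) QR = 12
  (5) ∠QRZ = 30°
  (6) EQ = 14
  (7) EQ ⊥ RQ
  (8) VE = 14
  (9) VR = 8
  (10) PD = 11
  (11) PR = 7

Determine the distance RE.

Step 1: By the law of cosines on triangle RQE: RE² = 12² + 14² − 2·12·14·cos(90°) = 340, so RE = 2·√85.

Therefore, the length of RE = 2·√85.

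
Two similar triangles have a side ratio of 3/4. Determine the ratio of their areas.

Area ratio = (side ratio)^2 = (3/4)^2 = 9:16.

9:16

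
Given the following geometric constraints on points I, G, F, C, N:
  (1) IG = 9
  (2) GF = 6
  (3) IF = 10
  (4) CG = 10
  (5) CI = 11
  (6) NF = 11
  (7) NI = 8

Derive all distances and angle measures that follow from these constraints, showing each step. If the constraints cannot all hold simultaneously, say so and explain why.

The constraints are consistent.

Step 1: From IC = 11, IG = 9, CG = 10, by the inverse law of cosines:
  cos(∠CIG) = (IC² + IG² - CG²) / (2·IC·IG)
  ∠CIG = 58.99°

Step 2: From IF = 10, IG = 9, FG = 6, by the inverse law of cosines:
  cos(∠FIG) = (IF² + IG² - FG²) / (2·IF·IG)
  ∠FIG = 36.34°

Step 3: From IF = 10, IN = 8, FN = 11, by the inverse law of cosines:
  cos(∠FIN) = (IF² + IN² - FN²) / (2·IF·IN)
  ∠FIN = 74.41°

Step 4: From GC = 10, GI = 9, CI = 11, by the inverse law of cosines:
  cos(∠CGI) = (GC² + GI² - CI²) / (2·GC·GI)
  ∠CGI = 70.53°

Step 5: From GF = 6, GI = 9, FI = 10, by the inverse law of cosines:
  cos(∠FGI) = (GF² + GI² - FI²) / (2·GF·GI)
  ∠FGI = 80.94°

Step 6: From FG = 6, FI = 10, GI = 9, by the inverse law of cosines:
  cos(∠GFI) = (FG² + FI² - GI²) / (2·FG·FI)
  ∠GFI = 62.72°

Step 7: From FI = 10, FN = 11, IN = 8, by the inverse law of cosines:
  cos(∠IFN) = (FI² + FN² - IN²) / (2·FI·FN)
  ∠IFN = 44.47°

Step 8: From CG = 10, CI = 11, GI = 9, by the inverse law of cosines:
  cos(∠GCI) = (CG² + CI² - GI²) / (2·CG·CI)
  ∠GCI = 50.48°

Step 9: From NF = 11, NI = 8, FI = 10, by the inverse law of cosines:
  cos(∠FNI) = (NF² + NI² - FI²) / (2·NF·NI)
  ∠FNI = 61.12°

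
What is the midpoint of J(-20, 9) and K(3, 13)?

The midpoint is the average of the coordinates:
x: (-20 + 3)/2 = -17/2
y: (9 + 13)/2 = 11
Midpoint = (-17/2, 11)

(-17/2, 11)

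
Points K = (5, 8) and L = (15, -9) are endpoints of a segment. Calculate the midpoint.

The midpoint is the average of the coordinates:
x: (5 + 15)/2 = 10
y: (8 + -9)/2 = -1/2
Midpoint = (10, -1/2)

(10, -1/2)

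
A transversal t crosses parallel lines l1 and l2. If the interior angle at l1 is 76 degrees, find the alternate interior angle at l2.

Alternate interior angles are equal: 76 degrees.

76 degrees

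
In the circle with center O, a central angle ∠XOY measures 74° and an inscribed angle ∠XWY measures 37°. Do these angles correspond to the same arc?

By the inscribed angle theorem, if both angles subtend the same arc, the inscribed angle must be half the central angle.
Half of 74° = 37°, which equals the given inscribed angle of 37°.
Therefore, yes, they correspond to the same arc.

Yes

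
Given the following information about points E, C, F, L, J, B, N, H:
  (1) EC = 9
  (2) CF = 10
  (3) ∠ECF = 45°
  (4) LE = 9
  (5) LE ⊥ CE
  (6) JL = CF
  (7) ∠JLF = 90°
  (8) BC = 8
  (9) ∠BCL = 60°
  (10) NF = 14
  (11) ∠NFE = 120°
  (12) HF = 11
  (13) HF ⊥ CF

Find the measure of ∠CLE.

Step 1: By the law of cosines on triangle LEC: LC² = 9² + 9² − 2·9·9·cos(90°) = 162, so LC = 9·√2.
Step 2: By the inverse law of cosines on triangle CLE: cos(∠CLE) = ((9·√2)² + 9² − 9²) / (2·9·√2·9) = 162/229.1 = 0.7071, so ∠CLE = 45°.

Therefore, the measure of angle ∠CLE = 45°.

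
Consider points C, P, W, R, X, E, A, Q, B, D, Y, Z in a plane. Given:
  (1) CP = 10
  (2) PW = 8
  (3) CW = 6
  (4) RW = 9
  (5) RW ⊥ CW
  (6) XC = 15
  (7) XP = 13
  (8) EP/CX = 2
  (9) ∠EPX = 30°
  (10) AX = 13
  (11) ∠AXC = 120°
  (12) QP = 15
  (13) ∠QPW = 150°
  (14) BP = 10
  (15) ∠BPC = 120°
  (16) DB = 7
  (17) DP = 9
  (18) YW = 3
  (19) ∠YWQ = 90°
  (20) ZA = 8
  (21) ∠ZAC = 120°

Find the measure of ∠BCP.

Step 1: By the law of cosines on triangle CPB: CB² = 10² + 10² − 2·10·10·cos(120°) = 300, so CB = 10·√3.
Step 2: By the inverse law of cosines on triangle BCP: cos(∠BCP) = ((10·√3)² + 10² − 10²) / (2·10·√3·10) = 300/346.41 = 0.866, so ∠BCP = 30°.

Therefore, the measure of angle ∠BCP = 30°.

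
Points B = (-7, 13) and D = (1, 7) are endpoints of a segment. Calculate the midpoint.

The midpoint is the point halfway along the segment.
Move half the horizontal distance: -7 + (1 - -7)/2 = -7 + 8/2 = -3
Move half the vertical distance: 13 + (7 - 13)/2 = 13 + -6/2 = 10
Midpoint = (-3, 10)

(-3, 10)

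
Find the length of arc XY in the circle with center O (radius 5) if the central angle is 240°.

The full circumference is 2πr = 2π(5) = 10*pi.
The arc spans 240° out of 360°, which is a fraction of 2/3.
Arc length = 10*pi × 2/3 = 20*pi/3.

20*pi/3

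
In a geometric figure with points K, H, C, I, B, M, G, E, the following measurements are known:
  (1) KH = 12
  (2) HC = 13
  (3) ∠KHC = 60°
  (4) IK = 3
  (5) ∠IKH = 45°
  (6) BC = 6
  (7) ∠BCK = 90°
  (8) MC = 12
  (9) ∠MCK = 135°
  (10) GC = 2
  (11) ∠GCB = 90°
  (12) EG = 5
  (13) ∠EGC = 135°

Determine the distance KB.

Step 1: By the law of cosines on triangle CHK: CK² = 13² + 12² − 2·13·12·cos(60°) = 157, so CK = √157.
Step 2: By the law of cosines on triangle KCB: KB² = √157² + 6² − 2·√157·6·cos(90°) = 193, so KB = √193.

Therefore, the length of KB = √193.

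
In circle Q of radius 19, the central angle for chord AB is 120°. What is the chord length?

Chord = 2(19) sin(60°) = 19*sqrt(3)

19*sqrt(3)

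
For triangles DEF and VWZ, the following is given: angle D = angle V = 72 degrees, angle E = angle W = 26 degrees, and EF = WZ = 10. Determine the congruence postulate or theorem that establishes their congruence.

The given information provides:
angle D = angle V = 72 degrees, angle E = angle W = 26 degrees, and EF = WZ = 10
This matches the AAS congruence theorem.
Two pairs of corresponding angles and a non-included side are equal (Angle-Angle-Side).

AAS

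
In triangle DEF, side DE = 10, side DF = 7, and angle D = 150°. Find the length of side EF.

By the law of cosines: EF^2 = DE^2 + DF^2 - 2*DE*DF*cos(D)
EF^2 = 10^2 + 7^2 - 2*10*7*cos(150°)
EF^2 = 100 + 49 - 140*(-sqrt(3)/2)
EF^2 = 70*sqrt(3) + 149
EF = sqrt(70*sqrt(3) + 149)

sqrt(70*sqrt(3) + 149)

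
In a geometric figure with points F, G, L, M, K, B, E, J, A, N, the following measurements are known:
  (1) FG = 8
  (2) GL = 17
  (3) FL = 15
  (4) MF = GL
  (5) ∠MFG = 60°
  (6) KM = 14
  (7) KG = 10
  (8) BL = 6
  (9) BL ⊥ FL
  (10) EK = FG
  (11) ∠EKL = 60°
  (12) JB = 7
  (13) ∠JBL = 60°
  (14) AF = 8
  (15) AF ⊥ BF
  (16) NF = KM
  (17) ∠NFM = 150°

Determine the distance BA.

Step 1: By the law of cosines on triangle BLF: BF² = 6² + 15² − 2·6·15·cos(90°) = 261, so BF = 3·√29.
Step 2: By the law of cosines on triangle BFA: BA² = (3·√29)² + 8² − 2·3·√29·8·cos(90°) = 325, so BA = 5·√13.

Therefore, the length of BA = 5·√13.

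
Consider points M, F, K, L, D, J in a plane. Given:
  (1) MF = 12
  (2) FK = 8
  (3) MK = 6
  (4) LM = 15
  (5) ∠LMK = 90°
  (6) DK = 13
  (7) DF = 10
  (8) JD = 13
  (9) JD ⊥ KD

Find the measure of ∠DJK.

Step 1: By the law of cosines on triangle JDK: JK² = 13² + 13² − 2·13·13·cos(90°) = 338, so JK = 13·√2.
Step 2: By the inverse law of cosines on triangle DJK: cos(∠DJK) = (13² + (13·√2)² − 13²) / (2·13·13·√2) = 338/478 = 0.7071, so ∠DJK = 45°.

Therefore, the measure of angle ∠DJK = 45°.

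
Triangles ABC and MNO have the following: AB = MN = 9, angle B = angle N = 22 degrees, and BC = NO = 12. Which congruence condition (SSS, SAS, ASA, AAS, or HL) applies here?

The given information matches SAS: Two pairs of corresponding sides and the included angle are equal (Side-Angle-Side).

SAS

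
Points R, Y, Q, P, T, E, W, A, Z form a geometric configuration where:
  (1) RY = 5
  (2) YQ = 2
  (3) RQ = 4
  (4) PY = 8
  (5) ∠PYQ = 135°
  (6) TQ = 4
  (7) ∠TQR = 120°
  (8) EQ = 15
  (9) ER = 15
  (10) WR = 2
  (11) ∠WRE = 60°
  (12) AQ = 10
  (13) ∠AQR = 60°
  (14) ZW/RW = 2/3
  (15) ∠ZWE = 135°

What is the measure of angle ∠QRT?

Step 1: By the law of cosines on triangle RQT: RT² = 4² + 4² − 2·4·4·cos(120°) = 48, so RT = 4·√3.
Step 2: By the inverse law of cosines on triangle QRT: cos(∠QRT) = (4² + (4·√3)² − 4²) / (2·4·4·√3) = 48/55.43 = 0.866, so ∠QRT = 30°.

Therefore, the measure of angle ∠QRT = 30°.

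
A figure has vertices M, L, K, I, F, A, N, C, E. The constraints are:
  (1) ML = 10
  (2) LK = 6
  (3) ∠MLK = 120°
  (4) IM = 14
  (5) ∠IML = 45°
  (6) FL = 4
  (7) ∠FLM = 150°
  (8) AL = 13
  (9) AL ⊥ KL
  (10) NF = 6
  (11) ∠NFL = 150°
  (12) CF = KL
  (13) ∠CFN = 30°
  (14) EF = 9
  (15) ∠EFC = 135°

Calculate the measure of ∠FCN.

From the given relations: CF = KL = 6.
Step 1: By the law of cosines on triangle CFN: CN² = 6² + 6² − 2·6·6·cos(30°) = 9.65, so CN ≈ 3.11.
Step 2: By the inverse law of cosines on triangle FCN: cos(∠FCN) = (6² + 3.11² − 6²) / (2·6·3.11) = 9.65/37.27 = 0.2588, so ∠FCN = 75°.

Therefore, the measure of angle ∠FCN = 75°.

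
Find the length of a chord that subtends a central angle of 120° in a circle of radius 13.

Drop a perpendicular from the center to the chord, bisecting both the chord and the central angle.
Each half-chord = r sin(θ/2) = 13 sin(60°).
The full chord = 2 × 13 × sin(60°) = 13*sqrt(3).

13*sqrt(3)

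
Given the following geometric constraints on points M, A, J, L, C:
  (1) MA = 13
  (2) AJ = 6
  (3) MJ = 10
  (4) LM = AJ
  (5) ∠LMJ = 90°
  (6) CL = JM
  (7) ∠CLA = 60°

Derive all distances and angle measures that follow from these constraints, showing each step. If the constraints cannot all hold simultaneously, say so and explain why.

The constraints are consistent.

From the given relations:
  LM = AJ = 6
  CL = JM = 10

Step 1: From JM = 10, ML = 6, and ∠JML = 90°, by the law of cosines:
  JL² = JM² + ML² - 2·JM·ML·cos(90°) = 100 + 36 - 0 = 136
  JL = 2·√34

Step 2: From MA = 13, MJ = 10, AJ = 6, by the inverse law of cosines:
  cos(∠AMJ) = (MA² + MJ² - AJ²) / (2·MA·MJ)
  ∠AMJ = 26.34°

Step 3: From AJ = 6, AM = 13, JM = 10, by the inverse law of cosines:
  cos(∠JAM) = (AJ² + AM² - JM²) / (2·AJ·AM)
  ∠JAM = 47.7°

Step 4: From JA = 6, JM = 10, AM = 13, by the inverse law of cosines:
  cos(∠AJM) = (JA² + JM² - AM²) / (2·JA·JM)
  ∠AJM = 105.96°

Step 5: From JL = 2·√34, JM = 10, LM = 6, by the inverse law of cosines:
  cos(∠LJM) = (JL² + JM² - LM²) / (2·JL·JM)
  ∠LJM = 30.96°

Step 6: From LJ = 2·√34, LM = 6, JM = 10, by the inverse law of cosines:
  cos(∠JLM) = (LJ² + LM² - JM²) / (2·LJ·LM)
  ∠JLM = 59.04°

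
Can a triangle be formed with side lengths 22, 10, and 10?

Check the triangle inequality: 10 + 10 = 20 ≤ 22.
Since the sum of two sides does not exceed the third, no triangle can be formed.

No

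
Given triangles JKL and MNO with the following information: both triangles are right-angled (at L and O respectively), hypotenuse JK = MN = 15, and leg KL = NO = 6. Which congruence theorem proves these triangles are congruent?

The given information provides:
both triangles are right-angled (at L and O respectively), hypotenuse JK = MN = 15, and leg KL = NO = 6
This matches the HL congruence theorem.
The hypotenuse and one leg of two right triangles are equal (Hypotenuse-Leg).

HL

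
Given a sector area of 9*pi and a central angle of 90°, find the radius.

r² = 360 × 9*pi / (π × 90) = 36, so r = 6.

6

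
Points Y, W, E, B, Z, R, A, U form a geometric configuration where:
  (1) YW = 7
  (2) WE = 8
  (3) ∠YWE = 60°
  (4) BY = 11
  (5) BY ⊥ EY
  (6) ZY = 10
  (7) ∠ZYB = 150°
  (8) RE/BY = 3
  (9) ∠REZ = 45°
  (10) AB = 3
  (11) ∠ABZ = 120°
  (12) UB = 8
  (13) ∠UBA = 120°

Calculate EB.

Step 1: By the law of cosines on triangle EWY: EY² = 8² + 7² − 2·8·7·cos(60°) = 57, so EY = √57.
Step 2: By the law of cosines on triangle EYB: EB² = √57² + 11² − 2·√57·11·cos(90°) = 178, so EB = √178.

Therefore, the length of EB = √178.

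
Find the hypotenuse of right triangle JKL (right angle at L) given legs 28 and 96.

In a right triangle, the square of the hypotenuse equals the sum of the squares of the two legs.
The legs are 28 and 96, so the hypotenuse = sqrt(784 + 9216) = sqrt(10000) = 100.

100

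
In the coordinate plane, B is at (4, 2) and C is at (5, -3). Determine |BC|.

The horizontal distance is |5 - 4| = 1 and the vertical distance is |-3 - 2| = 5.
By the Pythagorean theorem, d = sqrt(1^2 + 5^2) = sqrt(26).

sqrt(26)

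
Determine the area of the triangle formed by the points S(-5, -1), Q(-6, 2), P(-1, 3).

Using the Shoelace formula for a triangle:
Area = (1/2)|x0(y1 - y2) + x1(y2 - y0) + x2(y0 - y1)|
Area = (1/2)|-5(2 - 3) + -6(3 - -1) + -1(-1 - 2)|
Area = (1/2)|5 + -24 + 3|
Area = (1/2)|-16|
Area = (1/2)(16)
Area = 8

8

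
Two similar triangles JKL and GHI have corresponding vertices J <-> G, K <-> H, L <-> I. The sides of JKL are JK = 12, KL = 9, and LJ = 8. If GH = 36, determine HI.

k = 36/12 = 3. HI = 3 * 9 = 27.

27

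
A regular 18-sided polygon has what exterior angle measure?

Each exterior angle of a regular n-gon is 360 / n.
For n = 18: 360 / 18 = 20 degrees.

20 degrees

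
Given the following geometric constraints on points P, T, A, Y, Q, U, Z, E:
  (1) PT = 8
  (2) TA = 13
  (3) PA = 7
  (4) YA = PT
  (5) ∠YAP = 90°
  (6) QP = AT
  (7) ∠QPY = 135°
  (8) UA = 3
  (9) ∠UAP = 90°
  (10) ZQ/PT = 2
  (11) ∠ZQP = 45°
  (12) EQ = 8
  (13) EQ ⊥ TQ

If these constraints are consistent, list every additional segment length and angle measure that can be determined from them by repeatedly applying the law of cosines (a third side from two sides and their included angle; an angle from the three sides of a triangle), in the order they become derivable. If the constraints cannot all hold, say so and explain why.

The constraints are consistent. Derivable facts, in order:
After 1 step:
- PU = √58
- PY = √113
- PZ ≈ 11.44
- ∠APT = 120°
- ∠ATP = 27.8°
- ∠PAT = 32.2°
After 2 steps:
- YQ ≈ 21.85
- ∠APU = 23.2°
- ∠APY = 48.81°
- ∠AUP = 66.8°
- ∠AYP = 41.19°
- ∠PZQ = 53.48°
- ∠QPZ = 81.52°
After 3 steps:
- ∠PQY = 20.12°
- ∠PYQ = 24.88°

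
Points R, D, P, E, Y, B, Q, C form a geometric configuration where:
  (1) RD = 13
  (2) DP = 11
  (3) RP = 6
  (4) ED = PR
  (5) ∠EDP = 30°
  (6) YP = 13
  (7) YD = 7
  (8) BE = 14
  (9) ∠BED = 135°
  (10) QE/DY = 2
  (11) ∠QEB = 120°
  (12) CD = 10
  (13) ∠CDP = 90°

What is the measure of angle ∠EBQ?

From the given relations: QE = 2·DY = 2·7 = 14.
Step 1: By the law of cosines on triangle BEQ: BQ² = 14² + 14² − 2·14·14·cos(120°) = 588, so BQ = 14·√3.
Step 2: By the inverse law of cosines on triangle EBQ: cos(∠EBQ) = (14² + (14·√3)² − 14²) / (2·14·14·√3) = 588/678.96 = 0.866, so ∠EBQ = 30°.

Therefore, the measure of angle ∠EBQ = 30°.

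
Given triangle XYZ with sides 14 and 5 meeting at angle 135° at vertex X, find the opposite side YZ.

Law of cosines: YZ^2 = 14^2 + 5^2 - 2(14)(5)cos(135°) = 70*sqrt(2) + 221, so YZ = sqrt(70*sqrt(2) + 221).

sqrt(70*sqrt(2) + 221)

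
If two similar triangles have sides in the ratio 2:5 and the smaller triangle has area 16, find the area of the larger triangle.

Area ratio = (2/5)^2 = 4/25. Area of the larger triangle = 16 * 25/4 = 100.

100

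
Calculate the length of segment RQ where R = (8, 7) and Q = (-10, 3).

d = sqrt((-18)^2 + (-4)^2) = sqrt(340) = 2*sqrt(85)

2*sqrt(85)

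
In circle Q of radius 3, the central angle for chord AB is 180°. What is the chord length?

Chord length = 2r sin(θ/2)
= 2 × 3 × sin(180°/2)
= 2 × 3 × sin(90°)
= 6

6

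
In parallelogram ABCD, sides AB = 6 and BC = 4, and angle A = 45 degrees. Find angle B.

Consecutive angles are supplementary: angle B = 180 - 45 = 135 degrees.

135 degrees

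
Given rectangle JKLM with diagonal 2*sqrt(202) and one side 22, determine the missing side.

Using the Pythagorean theorem: d^2 = a^2 + b^2
b^2 = d^2 - a^2
b^2 = 808 - 484
b^2 = 324
b = sqrt(324) = 18

18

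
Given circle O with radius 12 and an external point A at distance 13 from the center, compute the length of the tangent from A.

The tangent, radius, and line from the external point to the center form a right triangle.
The right angle is where the tangent meets the radius.
By the Pythagorean theorem: tangent² + 12² = 13²
tangent² = 169 - 144 = 25
tangent = 5

5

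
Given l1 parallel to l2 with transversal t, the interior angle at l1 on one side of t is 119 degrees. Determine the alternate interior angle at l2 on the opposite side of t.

Alternate interior angles are equal: 119 degrees.

119 degrees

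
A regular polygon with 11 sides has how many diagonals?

Total line segments between 11 vertices = C(11,2) = 55.
Subtract the 11 sides: 55 - 11 = 44 diagonals.

44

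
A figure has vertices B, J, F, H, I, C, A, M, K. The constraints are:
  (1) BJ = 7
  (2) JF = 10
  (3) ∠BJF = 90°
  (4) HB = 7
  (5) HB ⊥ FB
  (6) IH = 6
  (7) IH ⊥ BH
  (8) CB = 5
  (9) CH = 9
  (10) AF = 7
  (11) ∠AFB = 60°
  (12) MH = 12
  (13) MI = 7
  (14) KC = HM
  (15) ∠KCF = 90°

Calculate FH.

Step 1: By the law of cosines on triangle BJF: BF² = 7² + 10² − 2·7·10·cos(90°) = 149, so BF = √149.
Step 2: By the law of cosines on triangle FBH: FH² = √149² + 7² − 2·√149·7·cos(90°) = 198, so FH = 3·√22.

Therefore, the length of FH = 3·√22.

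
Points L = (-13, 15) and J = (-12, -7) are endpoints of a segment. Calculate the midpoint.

The midpoint is the point halfway along the segment.
Move half the horizontal distance: -13 + (-12 - -13)/2 = -13 + 1/2 = -25/2
Move half the vertical distance: 15 + (-7 - 15)/2 = 15 + -22/2 = 4
Midpoint = (-25/2, 4)

(-25/2, 4)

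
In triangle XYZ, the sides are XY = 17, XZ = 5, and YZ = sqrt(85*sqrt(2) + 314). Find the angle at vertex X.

When all three sides of a triangle are known, the law of cosines can be rearranged to find any angle.
cos(C) = (a² + b² - c²) / (2ab) gives cos(X) = -sqrt(2)/2.
Taking the inverse cosine: X = 135°.

135°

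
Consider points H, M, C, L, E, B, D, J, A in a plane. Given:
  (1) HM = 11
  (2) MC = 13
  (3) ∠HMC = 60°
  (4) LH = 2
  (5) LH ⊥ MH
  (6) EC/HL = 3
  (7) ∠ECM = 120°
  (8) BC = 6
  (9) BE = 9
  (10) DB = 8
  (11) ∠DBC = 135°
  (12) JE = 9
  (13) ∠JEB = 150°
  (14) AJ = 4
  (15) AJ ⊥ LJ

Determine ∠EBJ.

Step 1: By the law of cosines on triangle BEJ: BJ² = 9² + 9² − 2·9·9·cos(150°) = 302.3, so BJ ≈ 17.39.
Step 2: By the inverse law of cosines on triangle EBJ: cos(∠EBJ) = (9² + 17.39² − 9²) / (2·9·17.39) = 302.3/312.96 = 0.9659, so ∠EBJ = 15°.

Therefore, the measure of angle ∠EBJ = 15°.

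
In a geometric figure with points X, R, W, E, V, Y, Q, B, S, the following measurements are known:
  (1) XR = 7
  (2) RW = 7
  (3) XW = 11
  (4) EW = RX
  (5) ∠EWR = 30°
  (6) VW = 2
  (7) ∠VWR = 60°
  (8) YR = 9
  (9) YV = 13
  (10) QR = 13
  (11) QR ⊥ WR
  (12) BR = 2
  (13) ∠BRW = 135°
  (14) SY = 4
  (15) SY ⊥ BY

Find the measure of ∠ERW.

From the given relations: EW = RX = 7.
Step 1: By the law of cosines on triangle RWE: RE² = 7² + 7² − 2·7·7·cos(30°) = 13.13, so RE ≈ 3.62.
Step 2: By the inverse law of cosines on triangle ERW: cos(∠ERW) = (3.62² + 7² − 7²) / (2·3.62·7) = 13.13/50.73 = 0.2588, so ∠ERW = 75°.

Therefore, the measure of angle ∠ERW = 75°.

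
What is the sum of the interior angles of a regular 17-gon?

The sum of interior angles of an n-sided polygon is (n - 2) * 180.
For n = 17: (17 - 2) * 180 = 15 * 180 = 2700 degrees.

2700 degrees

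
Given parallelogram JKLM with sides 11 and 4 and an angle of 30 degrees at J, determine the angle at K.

In a parallelogram, consecutive angles are supplementary (sum to 180°).
angle K = 180 - angle J
angle K = 180 - 30
angle K = 150 degrees

150 degrees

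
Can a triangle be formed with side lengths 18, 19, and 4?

Yes.
The triangle inequality requires that the sum of any two sides exceeds the third.
Here 4 + 18 = 22 > 19, so the condition is met.

Yes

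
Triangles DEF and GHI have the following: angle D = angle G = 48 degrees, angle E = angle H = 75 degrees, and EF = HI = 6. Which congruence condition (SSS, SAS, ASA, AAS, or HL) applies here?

Consider the given information: angle D = angle G = 48 degrees, angle E = angle H = 75 degrees, and EF = HI = 6
This is not SAS or ASA: SAS requires two sides and the included angle between them. ASA requires two angles and the side between them.
The correct criterion is AAS. Two pairs of corresponding angles and a non-included side are equal (Angle-Angle-Side).

AAS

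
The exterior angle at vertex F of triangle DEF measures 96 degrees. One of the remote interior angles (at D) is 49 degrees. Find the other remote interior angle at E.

By the exterior angle theorem: exterior angle = sum of remote interior angles.
96 = 49 + angle E
angle E = 96 - 49 = 47 degrees

47 degrees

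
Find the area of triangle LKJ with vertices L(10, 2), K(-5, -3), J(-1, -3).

The Shoelace formula computes the area from vertex coordinates by summing cross products.
For vertices (10,2), (-5,-3), (-1,-3):
Signed sum = 10*-3 - -5*2 + -5*-3 - -1*-3 + -1*2 - 10*-3
= -20 + 12 + 28 = 20
Area = (1/2)|20| = 10.

10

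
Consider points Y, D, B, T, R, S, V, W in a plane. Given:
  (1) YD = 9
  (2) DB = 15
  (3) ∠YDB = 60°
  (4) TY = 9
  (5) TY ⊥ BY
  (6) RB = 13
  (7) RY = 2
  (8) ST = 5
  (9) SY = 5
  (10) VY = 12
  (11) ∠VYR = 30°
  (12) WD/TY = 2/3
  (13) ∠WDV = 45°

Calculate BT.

Step 1: By the law of cosines on triangle BDY: BY² = 15² + 9² − 2·15·9·cos(60°) = 171, so BY = 3·√19.
Step 2: By the law of cosines on triangle BYT: BT² = (3·√19)² + 9² − 2·3·√19·9·cos(90°) = 252, so BT = 6·√7.

Therefore, the length of BT = 6·√7.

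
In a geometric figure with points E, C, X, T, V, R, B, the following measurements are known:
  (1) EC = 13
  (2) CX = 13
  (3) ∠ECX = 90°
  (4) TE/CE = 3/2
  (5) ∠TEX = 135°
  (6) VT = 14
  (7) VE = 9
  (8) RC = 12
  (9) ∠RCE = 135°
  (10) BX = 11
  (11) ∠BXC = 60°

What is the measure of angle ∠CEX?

Step 1: By the law of cosines on triangle ECX: EX² = 13² + 13² − 2·13·13·cos(90°) = 338, so EX = 13·√2.
Step 2: By the inverse law of cosines on triangle CEX: cos(∠CEX) = (13² + (13·√2)² − 13²) / (2·13·13·√2) = 338/478 = 0.7071, so ∠CEX = 45°.

Therefore, the measure of angle ∠CEX = 45°.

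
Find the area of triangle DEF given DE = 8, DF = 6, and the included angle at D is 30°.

Area = (1/2)(8)(6) sin(30°) = (1/2)(8)(6)(1/2) = 12

12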